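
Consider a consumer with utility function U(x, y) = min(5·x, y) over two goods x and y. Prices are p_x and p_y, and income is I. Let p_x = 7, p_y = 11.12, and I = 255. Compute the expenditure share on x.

share on x = 0.1118

With perfect complements, no substitution: consume in ratio x:y = 1:5.
Budget: p_x·x + p_y·5·x = I, so (p_x + 5·p_y)·x = I.
Demand: x*(p_x,p_y,I) = I/(p_x + 5·p_y), y* = 5·I/(p_x + 5·p_y).
Here 7 + 5·11.12 = 62.6, giving x* = 4.0735 and y* = 20.3674.
Expenditure on x: 7·4.0735 = 28.5144; share = 0.1118.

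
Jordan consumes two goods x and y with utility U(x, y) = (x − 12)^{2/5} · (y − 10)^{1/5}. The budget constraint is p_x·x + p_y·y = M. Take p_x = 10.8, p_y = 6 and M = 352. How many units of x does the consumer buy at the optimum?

x* = 22.0247

MRS = 2·(y−10)/(x−12). Tangency with p_x/p_y gives y−10 = (1/2)·(p_x/p_y)·(x−12).
Substituting into the budget: x* = 12 + 2/3·(M − 12·p_x − 10·p_y)/p_x, and y* = 10 + 1/3·(…)/p_y.
Discretionary income = 352 − 12·10.8 − 10·6 = 162.4; x* = 12 + 2/3·162.4/10.8 = 22.0247.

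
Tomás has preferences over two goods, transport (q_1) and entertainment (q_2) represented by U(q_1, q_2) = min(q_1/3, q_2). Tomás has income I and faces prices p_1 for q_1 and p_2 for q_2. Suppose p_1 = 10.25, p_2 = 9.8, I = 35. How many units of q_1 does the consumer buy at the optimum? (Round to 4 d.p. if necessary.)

q_1* = 2.5894

Leontief preferences: the optimum is at the kink where q_1/3 = q_2/1, i.e. q_2 = (1/3)·q_1.
Budget: p_1·q_1 + p_2·(1/3)·q_1 = I, so (3·p_1 + p_2)·q_1 = 3·I.
Demand: q_1*(p_1,p_2,I) = 3·I/(3·p_1 + p_2), q_2* = I/(3·p_1 + p_2).
Here 3·10.25 + 9.8 = 40.55, giving q_1* = 2.5894.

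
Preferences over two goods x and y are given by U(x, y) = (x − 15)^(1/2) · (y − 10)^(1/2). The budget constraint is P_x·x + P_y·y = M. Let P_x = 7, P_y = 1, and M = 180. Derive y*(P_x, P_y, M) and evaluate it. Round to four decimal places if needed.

Substituting into the budget: x* = 15 + 0.5·(M − 15·P_x − 10·P_y)/P_x, and y* = 10 + 0.5·(…)/P_y.
Discretionary income = 180 − 15·7 − 10·1 = 65; y* = 10 + 0.5·65/1 = 42.5.

y* = 42.5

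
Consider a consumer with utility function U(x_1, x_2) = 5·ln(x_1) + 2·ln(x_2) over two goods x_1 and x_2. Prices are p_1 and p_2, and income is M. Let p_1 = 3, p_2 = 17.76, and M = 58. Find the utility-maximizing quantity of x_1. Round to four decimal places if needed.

Tangency: MRS = (5/2)·x_2/x_1 = p_1/p_2.
Rearranging, p_2·x_2 = (2/5)·p_1·x_1. Substituting into the budget gives p_1·x_1·(1 + (2/5)) = M.
Demand: x_1*(p_1,p_2,M) = 5/7·M/p_1 and x_2* = 2/7·M/p_2.
At p_1=3, p_2=17.76, M=58: x_1* = 5/7·58/3 = 13.8095.

x_1* = 13.8095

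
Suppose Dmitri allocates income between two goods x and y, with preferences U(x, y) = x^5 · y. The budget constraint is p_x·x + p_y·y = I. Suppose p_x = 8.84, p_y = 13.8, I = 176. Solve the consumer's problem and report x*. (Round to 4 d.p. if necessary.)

x* = 16.5913

The MRS is 5·y/x. Set MRS = p_x/p_y.
Rearranging, p_y·y = (1/5)·p_x·x. Substituting into the budget gives p_x·x·(1 + (1/5)) = I.
Demand: x*(p_x,p_y,I) = 5/6·I/p_x and y* = 1/6·I/p_y.
At p_x=8.84, p_y=13.8, I=176: x* = 5/6·176/8.84 = 16.5913.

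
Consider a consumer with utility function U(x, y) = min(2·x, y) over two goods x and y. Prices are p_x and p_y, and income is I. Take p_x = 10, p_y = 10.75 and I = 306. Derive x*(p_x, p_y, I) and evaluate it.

With perfect complements, no substitution: consume in ratio x:y = 1:2.
Budget: p_x·x + p_y·2·x = I, so (p_x + 2·p_y)·x = I.
Demand: x*(p_x,p_y,I) = I/(p_x + 2·p_y), y* = 2·I/(p_x + 2·p_y).
Here 10 + 2·10.75 = 31.5, giving x* = 9.7143.

x* = 9.7143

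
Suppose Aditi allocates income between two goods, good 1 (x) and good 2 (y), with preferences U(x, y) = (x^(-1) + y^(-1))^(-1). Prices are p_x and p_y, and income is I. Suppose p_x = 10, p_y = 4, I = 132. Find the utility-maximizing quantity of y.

MRS = MU_x/MU_y = (y/x)^(2). Set equal to p_x/p_y.
Hence y/x = (p_x/p_y)^(1/(2)), i.e. raised to the 0.5 power.
Substitute y = (y/x)·x into the budget: x* = I/(p_x + p_y·(y/x)).
Numerically y/x = 1.581139, so x* = 132/(10 + 4·1.581139) = 8.086 and y* = 1.581139·8.086 = 12.7851.

y* = 12.7851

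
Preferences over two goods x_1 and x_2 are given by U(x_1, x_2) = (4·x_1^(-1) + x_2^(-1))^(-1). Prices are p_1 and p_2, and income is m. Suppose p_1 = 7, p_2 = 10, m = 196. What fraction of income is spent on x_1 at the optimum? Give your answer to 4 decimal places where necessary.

With the ratio pinned down, the budget gives x_1* = m/(p_1 + p_2·(x_2/x_1)) and x_2* = (x_2/x_1)·x_1*.
Numerically x_2/x_1 = 0.41833, so x_1* = 196/(7 + 10·0.41833) = 17.5261 and x_2* = 0.41833·17.5261 = 7.3317.
Expenditure on x_1: 7·17.5261 = 122.6829; share = 0.6259.

share on x_1 = 0.6259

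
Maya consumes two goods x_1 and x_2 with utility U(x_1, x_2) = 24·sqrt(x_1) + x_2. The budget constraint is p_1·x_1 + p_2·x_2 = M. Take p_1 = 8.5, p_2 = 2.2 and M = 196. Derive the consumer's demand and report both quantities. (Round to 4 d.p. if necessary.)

x_1* = 9.6465, x_2* = 51.8203

Utility is quasi-linear in x_2; the FOC for x_1 is 12/√x_1 = p_1/p_2.
Solve: √x_1 = 12·p_2/p_1, so x_1*(p_1,p_2) = (12·p_2/p_1)², and x_2* = (M − p_1·x_1*)/p_2.
Plugging in: x_1* = (12·2.2/8.5)² = 9.6465, x_2* = 51.8203.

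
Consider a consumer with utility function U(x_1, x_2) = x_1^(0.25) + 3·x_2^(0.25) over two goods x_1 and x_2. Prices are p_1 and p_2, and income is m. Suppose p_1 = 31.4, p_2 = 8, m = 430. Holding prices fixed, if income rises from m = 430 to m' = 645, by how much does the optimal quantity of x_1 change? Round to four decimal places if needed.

With the ratio pinned down, the budget gives x_1* = m/(p_1 + p_2·(x_2/x_1)) and x_2* = (x_2/x_1)·x_1*.
Numerically x_2/x_1 = 26.788469, so x_1* = 430/(31.4 + 8·26.788469) = 1.75.
At m' = 645: x_1* = 2.6251. Change: 2.6251 − 1.75 = 0.875.

Δx_1* = 0.875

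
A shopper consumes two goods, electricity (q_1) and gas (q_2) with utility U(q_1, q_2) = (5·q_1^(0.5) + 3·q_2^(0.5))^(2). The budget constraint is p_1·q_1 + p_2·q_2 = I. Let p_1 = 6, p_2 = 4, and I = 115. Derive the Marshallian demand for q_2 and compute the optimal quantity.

q_2* = 10.0812

MRS = MU_q_1/MU_q_2 = (5/3)·(q_2/q_1)^(0.5). Set equal to p_1/p_2.
Solve for the ratio: q_2/q_1 = [(3/5)·p_1/p_2]^(2).
Substitute q_2 = (q_2/q_1)·q_1 into the budget: q_1* = I/(p_1 + p_2·(q_2/q_1)).
Numerically q_2/q_1 = 0.81, so q_1* = 115/(6 + 4·0.81) = 12.4459 and q_2* = 0.81·12.4459 = 10.0812.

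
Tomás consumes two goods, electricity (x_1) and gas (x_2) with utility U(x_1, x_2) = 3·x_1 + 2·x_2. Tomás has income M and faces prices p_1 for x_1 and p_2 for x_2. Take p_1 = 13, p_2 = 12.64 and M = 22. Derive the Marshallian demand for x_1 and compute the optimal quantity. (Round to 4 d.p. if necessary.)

x_1 gives more utility per dollar, so spend all income on x_1: x_1* = M/p_1, x_2* = 0.
Numerically: x_1* = 1.6923, x_2* = 0.

x_1* = 1.6923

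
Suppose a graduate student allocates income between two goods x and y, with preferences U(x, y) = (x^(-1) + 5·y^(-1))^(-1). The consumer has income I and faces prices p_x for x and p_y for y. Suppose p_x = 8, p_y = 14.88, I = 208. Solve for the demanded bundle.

x* = 6.4204, y* = 10.5267

From the CES first-order condition, (1/5)·(y/x)^(2) = p_x/p_y.
Solve for the ratio: y/x = [5·p_x/p_y]^(0.5).
With the ratio pinned down, the budget gives x* = I/(p_x + p_y·(y/x)) and y* = (y/x)·x*.
Numerically y/x = 1.639565, so x* = 208/(8 + 14.88·1.639565) = 6.4204 and y* = 1.639565·6.4204 = 10.5267.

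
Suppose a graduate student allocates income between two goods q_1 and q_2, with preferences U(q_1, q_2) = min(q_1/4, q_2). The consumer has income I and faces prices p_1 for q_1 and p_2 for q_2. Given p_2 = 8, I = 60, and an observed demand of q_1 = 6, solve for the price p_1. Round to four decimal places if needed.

p_1 = 8

Leontief preferences: the optimum is at the kink where q_1/4 = q_2/1, i.e. q_2 = (1/4)·q_1.
Budget: p_1·q_1 + p_2·(1/4)·q_1 = I, so (4·p_1 + p_2)·q_1 = 4·I.
Demand: q_1*(p_1,p_2,I) = 4·I/(4·p_1 + p_2), q_2* = I/(4·p_1 + p_2).
Set q_1* = 6 in the demand function and solve for p_1: p_1 = 8.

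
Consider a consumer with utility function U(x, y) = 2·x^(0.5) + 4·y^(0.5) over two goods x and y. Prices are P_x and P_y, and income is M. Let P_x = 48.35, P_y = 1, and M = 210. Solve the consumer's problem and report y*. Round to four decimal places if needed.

y* = 208.9198

Numerically y/x = 9350.89, so x* = 210/(48.35 + 1·9350.89) = 0.0223 and y* = 9350.89·0.0223 = 208.9198.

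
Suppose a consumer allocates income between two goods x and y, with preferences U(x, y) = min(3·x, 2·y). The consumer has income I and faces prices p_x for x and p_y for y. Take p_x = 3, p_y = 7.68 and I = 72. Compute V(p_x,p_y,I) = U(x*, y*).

Leontief preferences: the optimum is at the kink where x/2 = y/3, i.e. y = (3/2)·x.
Budget: p_x·x + p_y·(3/2)·x = I, so (2·p_x + 3·p_y)·x = 2·I.
Demand: x*(p_x,p_y,I) = 2·I/(2·p_x + 3·p_y), y* = 3·I/(2·p_x + 3·p_y).
Here 2·3 + 3·7.68 = 29.04, giving x* = 4.9587 and y* = 7.438.
Utility at the optimum: U(4.9587, 7.438) = 14.876.

V = 14.876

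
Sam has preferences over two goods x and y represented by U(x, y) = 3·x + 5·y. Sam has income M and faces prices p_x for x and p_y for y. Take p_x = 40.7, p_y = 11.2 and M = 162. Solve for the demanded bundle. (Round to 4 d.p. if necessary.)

Linear utility — the consumer picks whichever good has higher MU/price: 3/40.7 = 0.0737 vs 5/11.2 = 0.4464.
y gives more utility per dollar, so spend all income on y: y* = M/p_y, x* = 0.
Numerically: x* = 0, y* = 14.4643.

x* = 0, y* = 14.4643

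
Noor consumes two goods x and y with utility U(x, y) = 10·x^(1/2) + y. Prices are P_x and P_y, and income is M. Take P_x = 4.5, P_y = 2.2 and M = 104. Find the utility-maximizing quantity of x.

x* = 5.9753

Set MRS = P_x/P_y: 5·x^(−1/2) = P_x/P_y.
Solve: √x = 5·P_y/P_x, so x*(P_x,P_y) = (5·P_y/P_x)², and y* = (M − P_x·x*)/P_y.
Plugging in: x* = (5·2.2/4.5)² = 5.9753.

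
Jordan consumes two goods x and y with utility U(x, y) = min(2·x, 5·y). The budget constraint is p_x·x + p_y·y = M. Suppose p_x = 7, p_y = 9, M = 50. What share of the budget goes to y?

share on y = 0.3396

Leontief preferences: the optimum is at the kink where x/5 = y/2, i.e. y = (2/5)·x.
Budget: p_x·x + p_y·(2/5)·x = M, so (5·p_x + 2·p_y)·x = 5·M.
Demand: x*(p_x,p_y,M) = 5·M/(5·p_x + 2·p_y), y* = 2·M/(5·p_x + 2·p_y).
Here 5·7 + 2·9 = 53, giving x* = 4.717 and y* = 1.8868.
Expenditure on y: 9·1.8868 = 16.9811; share = 0.3396.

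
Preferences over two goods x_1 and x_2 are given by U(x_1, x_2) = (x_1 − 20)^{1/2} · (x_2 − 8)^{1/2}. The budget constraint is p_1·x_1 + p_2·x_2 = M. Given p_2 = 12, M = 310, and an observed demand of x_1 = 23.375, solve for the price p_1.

p_1 = 8

Let x_1' = x_1−20, x_2' = x_2−8. MRS = x_2'/x_1' = p_1/p_2.
Substituting into the budget: x_1* = 20 + 0.5·(M − 20·p_1 − 8·p_2)/p_1, and x_2* = 8 + 0.5·(…)/p_2.
Set x_1* = 23.375 in the demand function and solve for p_1: p_1 = 8.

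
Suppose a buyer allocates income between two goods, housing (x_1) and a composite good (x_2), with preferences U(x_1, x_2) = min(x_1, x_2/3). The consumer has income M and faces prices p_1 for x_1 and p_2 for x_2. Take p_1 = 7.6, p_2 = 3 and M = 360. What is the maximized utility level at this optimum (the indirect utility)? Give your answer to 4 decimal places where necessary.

With perfect complements, no substitution: consume in ratio x_1:x_2 = 1:3.
Budget: p_1·x_1 + p_2·3·x_1 = M, so (p_1 + 3·p_2)·x_1 = M.
Demand: x_1*(p_1,p_2,M) = M/(p_1 + 3·p_2), x_2* = 3·M/(p_1 + 3·p_2).
Here 7.6 + 3·3 = 16.6, giving x_1* = 21.6867 and x_2* = 65.0602.
Utility at the optimum: U(21.6867, 65.0602) = 21.6867.

V = 21.6867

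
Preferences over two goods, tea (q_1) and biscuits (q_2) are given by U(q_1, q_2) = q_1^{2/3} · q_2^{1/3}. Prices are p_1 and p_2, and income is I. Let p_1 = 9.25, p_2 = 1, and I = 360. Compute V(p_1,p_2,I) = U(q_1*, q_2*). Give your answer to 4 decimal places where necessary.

Tangency: MRS = 2·q_2/q_1 = p_1/p_2.
So 2/3·p_2·q_2 = 1/3·p_1·q_1; combined with the budget, a share 2/3 of income goes to q_1.
Demand: q_1*(p_1,p_2,I) = 2/3·I/p_1 and q_2* = 1/3·I/p_2.
At p_1=9.25, p_2=1, I=360: q_1* = 2/3·360/9.25 = 25.9459, q_2* = 120.
Utility at the optimum: U(25.9459, 120) = 43.2288.

V = 43.2288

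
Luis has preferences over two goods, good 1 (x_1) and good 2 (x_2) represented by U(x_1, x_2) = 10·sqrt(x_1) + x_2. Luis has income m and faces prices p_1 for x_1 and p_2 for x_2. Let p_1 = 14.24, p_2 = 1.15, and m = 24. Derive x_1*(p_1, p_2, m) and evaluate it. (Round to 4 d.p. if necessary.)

Set MRS = p_1/p_2: 5·x_1^(−1/2) = p_1/p_2.
Thus x_1* = (5·p_2/p_1)² — independent of m — with the rest of income spent on x_2.
Plugging in: x_1* = (5·1.15/14.24)² = 0.163.

x_1* = 0.163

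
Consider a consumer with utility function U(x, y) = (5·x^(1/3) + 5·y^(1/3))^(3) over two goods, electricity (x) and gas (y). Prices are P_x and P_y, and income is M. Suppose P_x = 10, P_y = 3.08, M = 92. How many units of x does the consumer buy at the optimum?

MRS = MU_x/MU_y = (y/x)^(2/3). Set equal to P_x/P_y.
Solve for the ratio: y/x = [P_x/P_y]^(1.5).
With the ratio pinned down, the budget gives x* = M/(P_x + P_y·(y/x)) and y* = (y/x)·x*.
Numerically y/x = 5.850243, so x* = 92/(10 + 3.08·5.850243) = 3.2835.

x* = 3.2835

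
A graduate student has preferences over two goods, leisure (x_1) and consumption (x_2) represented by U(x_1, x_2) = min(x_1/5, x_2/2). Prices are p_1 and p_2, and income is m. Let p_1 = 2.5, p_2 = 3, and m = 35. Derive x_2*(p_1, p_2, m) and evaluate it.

x_2* = 3.7838

Here 5·2.5 + 2·3 = 18.5, giving x_2* = 3.7838.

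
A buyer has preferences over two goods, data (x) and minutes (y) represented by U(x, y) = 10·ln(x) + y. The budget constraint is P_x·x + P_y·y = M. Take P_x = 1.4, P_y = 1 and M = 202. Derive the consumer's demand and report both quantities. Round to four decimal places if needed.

MU_x = 10/x, MU_y = 1. Tangency: 10/x = P_x/P_y.
So x*(P_x,P_y) = 10·P_y/P_x, independent of income; and y* = (M − 10·P_y)/P_y.
At the given prices: x* = 10·1/1.4 = 7.1429, and y* = 192.

x* = 7.1429, y* = 192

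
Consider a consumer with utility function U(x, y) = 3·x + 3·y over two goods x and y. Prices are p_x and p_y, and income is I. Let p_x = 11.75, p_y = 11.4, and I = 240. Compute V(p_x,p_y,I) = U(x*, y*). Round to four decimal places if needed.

y gives more utility per dollar, so spend all income on y: y* = I/p_y, x* = 0.
Numerically: x* = 0, y* = 21.0526.
Utility at the optimum: U(0, 21.0526) = 63.1579.

V = 63.1579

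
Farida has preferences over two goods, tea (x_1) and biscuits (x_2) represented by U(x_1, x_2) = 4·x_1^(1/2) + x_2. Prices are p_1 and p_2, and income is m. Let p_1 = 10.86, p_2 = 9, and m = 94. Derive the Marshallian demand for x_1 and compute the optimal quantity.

x_1* = 2.7472

Set MRS = p_1/p_2: 2·x_1^(−1/2) = p_1/p_2.
Solve: √x_1 = 2·p_2/p_1, so x_1*(p_1,p_2) = (2·p_2/p_1)², and x_2* = (m − p_1·x_1*)/p_2.
Plugging in: x_1* = (2·9/10.86)² = 2.7472.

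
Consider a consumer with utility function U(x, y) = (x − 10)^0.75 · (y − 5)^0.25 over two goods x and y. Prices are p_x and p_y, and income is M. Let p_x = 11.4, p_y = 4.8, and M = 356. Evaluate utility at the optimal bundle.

V = 13.5285

Let x' = x−10, y' = y−5. MRS = 3·y'/x' = p_x/p_y.
Substituting into the budget: x* = 10 + 0.75·(M − 10·p_x − 5·p_y)/p_x, and y* = 5 + 0.25·(…)/p_y.
Discretionary income = 356 − 10·11.4 − 5·4.8 = 218; x* = 10 + 0.75·218/11.4 = 24.3421; y* = 5 + 0.25·218/4.8 = 16.3542.
Utility at the optimum: U(24.3421, 16.3542) = 13.5285.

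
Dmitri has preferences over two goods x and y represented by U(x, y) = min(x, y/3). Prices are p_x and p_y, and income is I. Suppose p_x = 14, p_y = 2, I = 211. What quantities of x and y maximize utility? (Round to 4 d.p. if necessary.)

With perfect complements, no substitution: consume in ratio x:y = 1:3.
Budget: p_x·x + p_y·3·x = I, so (p_x + 3·p_y)·x = I.
Demand: x*(p_x,p_y,I) = I/(p_x + 3·p_y), y* = 3·I/(p_x + 3·p_y).
Here 14 + 3·2 = 20, giving x* = 10.55 and y* = 31.65.

x* = 10.55, y* = 31.65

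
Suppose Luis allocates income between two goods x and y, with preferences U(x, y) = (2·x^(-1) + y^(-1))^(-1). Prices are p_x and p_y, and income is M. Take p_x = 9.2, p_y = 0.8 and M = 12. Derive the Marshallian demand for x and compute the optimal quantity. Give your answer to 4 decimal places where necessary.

x* = 1.0793

Numerically y/x = 2.397916, so x* = 12/(9.2 + 0.8·2.397916) = 1.0793.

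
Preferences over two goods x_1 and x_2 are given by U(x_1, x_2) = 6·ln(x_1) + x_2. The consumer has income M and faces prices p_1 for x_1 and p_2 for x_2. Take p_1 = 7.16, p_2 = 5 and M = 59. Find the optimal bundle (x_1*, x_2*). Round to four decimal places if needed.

x_1* = 4.1899, x_2* = 5.8

MU_x_1 = 6/x_1, MU_x_2 = 1. Tangency: 6/x_1 = p_1/p_2.
So x_1*(p_1,p_2) = 6·p_2/p_1, independent of income; and x_2* = (M − 6·p_2)/p_2.
At the given prices: x_1* = 6·5/7.16 = 4.1899, and x_2* = 5.8.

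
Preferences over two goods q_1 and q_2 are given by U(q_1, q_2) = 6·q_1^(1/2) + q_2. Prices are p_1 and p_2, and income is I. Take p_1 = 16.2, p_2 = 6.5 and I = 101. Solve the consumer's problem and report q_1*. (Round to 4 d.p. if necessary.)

MU_q_1 = 3/√q_1, MU_q_2 = 1. Tangency: 3/√q_1 = p_1/p_2.
Solve: √q_1 = 3·p_2/p_1, so q_1*(p_1,p_2) = (3·p_2/p_1)², and q_2* = (I − p_1·q_1*)/p_2.
Plugging in: q_1* = (3·6.5/16.2)² = 1.4489.

q_1* = 1.4489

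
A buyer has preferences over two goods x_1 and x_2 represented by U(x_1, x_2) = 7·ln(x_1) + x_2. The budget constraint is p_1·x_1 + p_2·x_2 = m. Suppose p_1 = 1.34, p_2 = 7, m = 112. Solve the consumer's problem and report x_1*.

Set MRS = p_1/p_2: (7/x_1)/1 = p_1/p_2.
So x_1*(p_1,p_2) = 7·p_2/p_1, independent of income; and x_2* = (m − 7·p_2)/p_2.
At the given prices: x_1* = 7·7/1.34 = 36.5672.

x_1* = 36.5672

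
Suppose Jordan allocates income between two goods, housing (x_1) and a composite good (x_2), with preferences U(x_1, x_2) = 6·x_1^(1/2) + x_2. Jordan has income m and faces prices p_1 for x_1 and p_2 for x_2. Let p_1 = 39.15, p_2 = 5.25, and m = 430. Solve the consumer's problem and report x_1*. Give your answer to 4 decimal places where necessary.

MU_x_1 = 3/√x_1, MU_x_2 = 1. Tangency: 3/√x_1 = p_1/p_2.
Thus x_1* = (3·p_2/p_1)² — independent of m — with the rest of income spent on x_2.
Plugging in: x_1* = (3·5.25/39.15)² = 0.1618.

x_1* = 0.1618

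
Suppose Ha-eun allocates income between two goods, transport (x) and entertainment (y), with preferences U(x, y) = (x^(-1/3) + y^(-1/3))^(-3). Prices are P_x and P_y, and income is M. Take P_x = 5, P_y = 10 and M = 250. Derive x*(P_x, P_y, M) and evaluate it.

x* = 22.8393

MRS = MU_x/MU_y = (y/x)^(4/3). Set equal to P_x/P_y.
Hence y/x = (P_x/P_y)^(1/(4/3)), i.e. raised to the 0.75 power.
With the ratio pinned down, the budget gives x* = M/(P_x + P_y·(y/x)) and y* = (y/x)·x*.
Numerically y/x = 0.594604, so x* = 250/(5 + 10·0.594604) = 22.8393.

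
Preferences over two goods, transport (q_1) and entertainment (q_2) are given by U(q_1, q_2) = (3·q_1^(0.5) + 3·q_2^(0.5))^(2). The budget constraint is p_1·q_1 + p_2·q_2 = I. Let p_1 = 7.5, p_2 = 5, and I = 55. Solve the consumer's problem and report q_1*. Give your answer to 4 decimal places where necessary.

q_1* = 2.9333

MU_q_1 ∝ 3·q_1^(-0.5), MU_q_2 ∝ 3·q_2^(-0.5), so MRS = (q_2/q_1)^(0.5) = p_1/p_2.
Solve for the ratio: q_2/q_1 = [p_1/p_2]^(2).
With the ratio pinned down, the budget gives q_1* = I/(p_1 + p_2·(q_2/q_1)) and q_2* = (q_2/q_1)·q_1*.
Numerically q_2/q_1 = 2.25, so q_1* = 55/(7.5 + 5·2.25) = 2.9333.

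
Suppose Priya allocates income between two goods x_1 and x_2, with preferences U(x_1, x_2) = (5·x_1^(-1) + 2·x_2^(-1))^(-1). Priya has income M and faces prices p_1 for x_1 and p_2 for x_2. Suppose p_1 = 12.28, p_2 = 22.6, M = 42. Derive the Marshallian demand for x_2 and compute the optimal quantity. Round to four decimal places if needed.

From the CES first-order condition, (5/2)·(x_2/x_1)^(2) = p_1/p_2.
Hence x_2/x_1 = ((2/5)·p_1/p_2)^(1/(2)), i.e. raised to the 0.5 power.
Substitute x_2 = (x_2/x_1)·x_1 into the budget: x_1* = M/(p_1 + p_2·(x_2/x_1)).
Numerically x_2/x_1 = 0.466203, so x_1* = 42/(12.28 + 22.6·0.466203) = 1.8408 and x_2* = 0.466203·1.8408 = 0.8582.

x_2* = 0.8582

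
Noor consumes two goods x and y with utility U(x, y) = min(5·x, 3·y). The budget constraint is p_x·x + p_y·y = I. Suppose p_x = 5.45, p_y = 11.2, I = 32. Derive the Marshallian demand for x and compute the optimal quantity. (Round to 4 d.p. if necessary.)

With perfect complements, no substitution: consume in ratio x:y = 3:5.
Budget: p_x·x + p_y·(5/3)·x = I, so (3·p_x + 5·p_y)·x = 3·I.
Demand: x*(p_x,p_y,I) = 3·I/(3·p_x + 5·p_y), y* = 5·I/(3·p_x + 5·p_y).
Here 3·5.45 + 5·11.2 = 72.35, giving x* = 1.3269.

x* = 1.3269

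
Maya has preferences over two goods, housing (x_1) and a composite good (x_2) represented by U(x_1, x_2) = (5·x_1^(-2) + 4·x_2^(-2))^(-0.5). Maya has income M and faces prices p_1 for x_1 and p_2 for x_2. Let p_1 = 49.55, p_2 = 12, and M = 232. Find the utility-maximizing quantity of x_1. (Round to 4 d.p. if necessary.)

From the CES first-order condition, (5/4)·(x_2/x_1)^(3) = p_1/p_2.
Solve for the ratio: x_2/x_1 = [(4/5)·p_1/p_2]^(1/3).
With the ratio pinned down, the budget gives x_1* = M/(p_1 + p_2·(x_2/x_1)) and x_2* = (x_2/x_1)·x_1*.
Numerically x_2/x_1 = 1.489307, so x_1* = 232/(49.55 + 12·1.489307) = 3.441.

x_1* = 3.441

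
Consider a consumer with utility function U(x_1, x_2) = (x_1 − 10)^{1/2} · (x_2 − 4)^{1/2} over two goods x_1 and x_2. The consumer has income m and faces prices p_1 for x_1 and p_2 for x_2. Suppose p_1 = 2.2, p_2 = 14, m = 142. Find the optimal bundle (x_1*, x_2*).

x_1* = 24.5455, x_2* = 6.2857

This is Cobb-Douglas in (x_1−10, x_2−4): tangency gives 0.5·p_2·(x_2−4) = 0.5·p_1·(x_1−10).
After buying the subsistence bundle (10, 4), a share 0.5 of the remaining income goes to x_1: x_1* = 10 + 0.5·(m − 10p_1 − 4p_2)/p_1.
Discretionary income = 142 − 10·2.2 − 4·14 = 64; x_1* = 10 + 0.5·64/2.2 = 24.5455; x_2* = 4 + 0.5·64/14 = 6.2857.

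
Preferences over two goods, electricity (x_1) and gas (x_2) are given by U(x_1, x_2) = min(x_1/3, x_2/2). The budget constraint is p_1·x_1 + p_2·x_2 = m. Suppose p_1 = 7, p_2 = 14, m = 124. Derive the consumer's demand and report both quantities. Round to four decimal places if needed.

x_1* = 7.5918, x_2* = 5.0612

Demand: x_1*(p_1,p_2,m) = 3·m/(3·p_1 + 2·p_2), x_2* = 2·m/(3·p_1 + 2·p_2).
Here 3·7 + 2·14 = 49, giving x_1* = 7.5918 and x_2* = 5.0612.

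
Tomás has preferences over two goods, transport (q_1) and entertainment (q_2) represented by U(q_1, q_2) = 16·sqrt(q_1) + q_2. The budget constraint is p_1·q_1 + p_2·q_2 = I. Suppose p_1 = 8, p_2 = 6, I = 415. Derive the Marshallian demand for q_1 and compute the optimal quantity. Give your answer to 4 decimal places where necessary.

q_1* = 36

Set MRS = p_1/p_2: 8·q_1^(−1/2) = p_1/p_2.
Thus q_1* = (8·p_2/p_1)² — independent of I — with the rest of income spent on q_2.
Plugging in: q_1* = (8·6/8)² = 36.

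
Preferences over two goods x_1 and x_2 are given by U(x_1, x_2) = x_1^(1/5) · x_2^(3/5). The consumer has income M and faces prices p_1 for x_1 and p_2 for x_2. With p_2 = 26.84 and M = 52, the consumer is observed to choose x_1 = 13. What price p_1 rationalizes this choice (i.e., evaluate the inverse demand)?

p_1 = 1

The MRS is (1/3)·x_2/x_1. Set MRS = p_1/p_2.
Rearranging, p_2·x_2 = 3·p_1·x_1. Substituting into the budget gives p_1·x_1·(1 + 3) = M.
Demand: x_1*(p_1,p_2,M) = 0.25·M/p_1 and x_2* = 0.75·M/p_2.
Set x_1* = 13 in the demand function and solve for p_1: p_1 = 1.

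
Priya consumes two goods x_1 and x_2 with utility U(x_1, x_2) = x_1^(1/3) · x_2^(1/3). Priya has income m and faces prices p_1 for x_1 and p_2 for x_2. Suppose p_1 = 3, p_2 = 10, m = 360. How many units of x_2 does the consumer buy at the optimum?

Tangency: MRS = x_2/x_1 = p_1/p_2.
Rearranging, p_2·x_2 = p_1·x_1. Substituting into the budget gives p_1·x_1·(1 + 1) = m.
Demand: x_1*(p_1,p_2,m) = 0.5·m/p_1 and x_2* = 0.5·m/p_2.
At p_1=3, p_2=10, m=360: x_2* = 0.5·360/10 = 18.

x_2* = 18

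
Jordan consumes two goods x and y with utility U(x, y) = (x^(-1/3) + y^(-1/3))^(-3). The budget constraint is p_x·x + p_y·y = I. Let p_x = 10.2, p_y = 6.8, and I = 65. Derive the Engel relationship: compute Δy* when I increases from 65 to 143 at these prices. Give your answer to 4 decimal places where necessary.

Substitute y = (y/x)·x into the budget: x* = I/(p_x + p_y·(y/x)).
Numerically y/x = 1.355403, so x* = 65/(10.2 + 6.8·1.355403) = 3.3476 and y* = 1.355403·3.3476 = 4.5374.
At I' = 143: y* = 9.9822. Change: 9.9822 − 4.5374 = 5.4449.

Δy* = 5.4449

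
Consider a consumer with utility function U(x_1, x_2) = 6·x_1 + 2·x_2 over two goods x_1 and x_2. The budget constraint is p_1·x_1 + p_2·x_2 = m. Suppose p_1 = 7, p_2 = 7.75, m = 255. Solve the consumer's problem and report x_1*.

x_1 gives more utility per dollar, so spend all income on x_1: x_1* = m/p_1, x_2* = 0.
Numerically: x_1* = 36.4286, x_2* = 0.

x_1* = 36.4286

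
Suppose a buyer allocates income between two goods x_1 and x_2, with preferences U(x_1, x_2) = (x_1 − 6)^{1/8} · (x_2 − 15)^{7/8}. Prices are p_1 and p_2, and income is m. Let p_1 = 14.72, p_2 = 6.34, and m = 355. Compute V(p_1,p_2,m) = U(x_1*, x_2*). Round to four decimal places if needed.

V = 16.7117

Let x_1' = x_1−6, x_2' = x_2−15. MRS = (1/7)·x_2'/x_1' = p_1/p_2.
Substituting into the budget: x_1* = 6 + 0.125·(m − 6·p_1 − 15·p_2)/p_1, and x_2* = 15 + 0.875·(…)/p_2.
Discretionary income = 355 − 6·14.72 − 15·6.34 = 171.58; x_1* = 6 + 0.125·171.58/14.72 = 7.457; x_2* = 15 + 0.875·171.58/6.34 = 38.6802.
Utility at the optimum: U(7.457, 38.6802) = 16.7117.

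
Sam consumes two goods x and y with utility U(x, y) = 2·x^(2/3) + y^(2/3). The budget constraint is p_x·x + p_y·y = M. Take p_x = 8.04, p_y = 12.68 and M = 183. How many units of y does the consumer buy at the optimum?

y* = 0.6906

With the ratio pinned down, the budget gives x* = M/(p_x + p_y·(y/x)) and y* = (y/x)·x*.
Numerically y/x = 0.031865, so x* = 183/(8.04 + 12.68·0.031865) = 21.6721 and y* = 0.031865·21.6721 = 0.6906.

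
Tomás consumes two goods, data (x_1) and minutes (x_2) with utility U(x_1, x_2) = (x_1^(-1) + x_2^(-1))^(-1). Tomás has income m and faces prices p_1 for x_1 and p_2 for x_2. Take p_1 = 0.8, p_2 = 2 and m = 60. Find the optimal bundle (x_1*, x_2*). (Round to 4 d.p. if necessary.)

x_1* = 29.0569, x_2* = 18.3772

MU_x_1 ∝ x_1^(-2), MU_x_2 ∝ x_2^(-2), so MRS = (x_2/x_1)^(2) = p_1/p_2.
Solve for the ratio: x_2/x_1 = [p_1/p_2]^(0.5).
Substitute x_2 = (x_2/x_1)·x_1 into the budget: x_1* = m/(p_1 + p_2·(x_2/x_1)).
Numerically x_2/x_1 = 0.632456, so x_1* = 60/(0.8 + 2·0.632456) = 29.0569 and x_2* = 0.632456·29.0569 = 18.3772.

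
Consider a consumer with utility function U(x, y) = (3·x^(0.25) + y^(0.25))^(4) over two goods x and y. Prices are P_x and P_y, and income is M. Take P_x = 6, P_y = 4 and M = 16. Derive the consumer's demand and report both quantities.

From the CES first-order condition, 3·(y/x)^(0.75) = P_x/P_y.
Solve for the ratio: y/x = [(1/3)·P_x/P_y]^(4/3).
With the ratio pinned down, the budget gives x* = M/(P_x + P_y·(y/x)) and y* = (y/x)·x*.
Numerically y/x = 0.39685, so x* = 16/(6 + 4·0.39685) = 2.1088 and y* = 0.39685·2.1088 = 0.8369.

x* = 2.1088, y* = 0.8369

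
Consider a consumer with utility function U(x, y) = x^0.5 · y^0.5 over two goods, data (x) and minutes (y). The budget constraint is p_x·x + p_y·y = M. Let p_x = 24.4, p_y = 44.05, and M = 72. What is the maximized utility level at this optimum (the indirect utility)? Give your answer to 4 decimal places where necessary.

MU_x/MU_y = (0.5·y)/(0.5·x); tangency sets this equal to p_x/p_y.
Rearranging, p_y·y = p_x·x. Substituting into the budget gives p_x·x·(1 + 1) = M.
Demand: x*(p_x,p_y,M) = 0.5·M/p_x and y* = 0.5·M/p_y.
At p_x=24.4, p_y=44.05, M=72: x* = 0.5·72/24.4 = 1.4754, y* = 0.8173.
Utility at the optimum: U(1.4754, 0.8173) = 1.0981.

V = 1.0981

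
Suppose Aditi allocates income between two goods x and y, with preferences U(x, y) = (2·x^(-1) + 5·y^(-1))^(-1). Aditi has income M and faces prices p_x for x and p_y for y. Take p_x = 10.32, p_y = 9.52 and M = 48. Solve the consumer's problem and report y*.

MU_x ∝ 2·x^(-2), MU_y ∝ 5·y^(-2), so MRS = (2/5)·(y/x)^(2) = p_x/p_y.
Hence y/x = ((5/2)·p_x/p_y)^(1/(2)), i.e. raised to the 0.5 power.
With the ratio pinned down, the budget gives x* = M/(p_x + p_y·(y/x)) and y* = (y/x)·x*.
Numerically y/x = 1.646233, so x* = 48/(10.32 + 9.52·1.646233) = 1.8467 and y* = 1.646233·1.8467 = 3.0401.

y* = 3.0401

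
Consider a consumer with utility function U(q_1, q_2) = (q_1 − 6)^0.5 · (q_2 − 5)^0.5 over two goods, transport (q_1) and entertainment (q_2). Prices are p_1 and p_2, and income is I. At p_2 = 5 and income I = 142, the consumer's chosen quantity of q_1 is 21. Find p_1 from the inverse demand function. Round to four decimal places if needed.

p_1 = 3.25

Let q_1' = q_1−6, q_2' = q_2−5. MRS = q_2'/q_1' = p_1/p_2.
After buying the subsistence bundle (6, 5), a share 0.5 of the remaining income goes to q_1: q_1* = 6 + 0.5·(I − 6p_1 − 5p_2)/p_1.
Set q_1* = 21 in the demand function and solve for p_1: p_1 = 3.25.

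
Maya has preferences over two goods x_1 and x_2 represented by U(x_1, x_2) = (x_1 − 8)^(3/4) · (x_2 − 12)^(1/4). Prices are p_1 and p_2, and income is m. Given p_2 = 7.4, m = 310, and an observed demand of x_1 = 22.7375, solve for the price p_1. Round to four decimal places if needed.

MRS = 3·(x_2−12)/(x_1−8). Tangency with p_1/p_2 gives x_2−12 = (1/3)·(p_1/p_2)·(x_1−8).
Substituting into the budget: x_1* = 8 + 0.75·(m − 8·p_1 − 12·p_2)/p_1, and x_2* = 12 + 0.25·(…)/p_2.
Set x_1* = 22.7375 in the demand function and solve for p_1: p_1 = 8.

p_1 = 8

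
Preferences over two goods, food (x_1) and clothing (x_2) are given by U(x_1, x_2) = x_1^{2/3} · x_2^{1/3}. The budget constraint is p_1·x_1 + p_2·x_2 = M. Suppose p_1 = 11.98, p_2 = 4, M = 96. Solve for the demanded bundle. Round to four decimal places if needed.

Demand: x_1*(p_1,p_2,M) = 2/3·M/p_1 and x_2* = 1/3·M/p_2.
At p_1=11.98, p_2=4, M=96: x_1* = 2/3·96/11.98 = 5.3422, x_2* = 8.

x_1* = 5.3422, x_2* = 8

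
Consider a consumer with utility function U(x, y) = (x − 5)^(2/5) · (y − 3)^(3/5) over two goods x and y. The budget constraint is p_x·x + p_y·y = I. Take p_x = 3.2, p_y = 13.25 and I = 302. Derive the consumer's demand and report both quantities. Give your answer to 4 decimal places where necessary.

x* = 35.7812, y* = 14.1509

Let x' = x−5, y' = y−3. MRS = (2/3)·y'/x' = p_x/p_y.
Substituting into the budget: x* = 5 + 0.4·(I − 5·p_x − 3·p_y)/p_x, and y* = 3 + 0.6·(…)/p_y.
Discretionary income = 302 − 5·3.2 − 3·13.25 = 246.25; x* = 5 + 0.4·246.25/3.2 = 35.7812; y* = 3 + 0.6·246.25/13.25 = 14.1509.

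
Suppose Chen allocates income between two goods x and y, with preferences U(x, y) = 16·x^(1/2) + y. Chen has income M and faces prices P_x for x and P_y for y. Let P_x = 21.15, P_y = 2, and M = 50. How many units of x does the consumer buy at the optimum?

x* = 0.5723

MU_x = 8/√x, MU_y = 1. Tangency: 8/√x = P_x/P_y.
Solve: √x = 8·P_y/P_x, so x*(P_x,P_y) = (8·P_y/P_x)², and y* = (M − P_x·x*)/P_y.
Plugging in: x* = (8·2/21.15)² = 0.5723.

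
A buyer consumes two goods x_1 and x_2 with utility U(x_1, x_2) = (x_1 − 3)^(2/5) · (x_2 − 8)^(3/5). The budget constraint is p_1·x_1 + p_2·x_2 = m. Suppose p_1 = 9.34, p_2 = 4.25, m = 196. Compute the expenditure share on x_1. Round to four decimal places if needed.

share on x_1 = 0.4164

This is Cobb-Douglas in (x_1−3, x_2−8): tangency gives 0.4·p_2·(x_2−8) = 0.6·p_1·(x_1−3).
After buying the subsistence bundle (3, 8), a share 0.4 of the remaining income goes to x_1: x_1* = 3 + 0.4·(m − 3p_1 − 8p_2)/p_1.
Discretionary income = 196 − 3·9.34 − 8·4.25 = 133.98; x_1* = 3 + 0.4·133.98/9.34 = 8.7379; x_2* = 8 + 0.6·133.98/4.25 = 26.9148.
Expenditure on x_1: 9.34·8.7379 = 81.612; share = 0.4164.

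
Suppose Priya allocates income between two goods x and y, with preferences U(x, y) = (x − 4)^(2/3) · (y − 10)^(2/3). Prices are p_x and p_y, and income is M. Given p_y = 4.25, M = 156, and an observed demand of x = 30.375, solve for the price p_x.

p_x = 2

This is Cobb-Douglas in (x−4, y−10): tangency gives 2/3·p_y·(y−10) = 2/3·p_x·(x−4).
After buying the subsistence bundle (4, 10), a share 0.5 of the remaining income goes to x: x* = 4 + 0.5·(M − 4p_x − 10p_y)/p_x.
Set x* = 30.375 in the demand function and solve for p_x: p_x = 2.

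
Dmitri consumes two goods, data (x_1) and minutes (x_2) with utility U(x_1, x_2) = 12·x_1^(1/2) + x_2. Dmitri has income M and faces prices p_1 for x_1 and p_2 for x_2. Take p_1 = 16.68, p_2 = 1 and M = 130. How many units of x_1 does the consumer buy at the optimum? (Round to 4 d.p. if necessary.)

Set MRS = p_1/p_2: 6·x_1^(−1/2) = p_1/p_2.
Solve: √x_1 = 6·p_2/p_1, so x_1*(p_1,p_2) = (6·p_2/p_1)², and x_2* = (M − p_1·x_1*)/p_2.
Plugging in: x_1* = (6·1/16.68)² = 0.1294.

x_1* = 0.1294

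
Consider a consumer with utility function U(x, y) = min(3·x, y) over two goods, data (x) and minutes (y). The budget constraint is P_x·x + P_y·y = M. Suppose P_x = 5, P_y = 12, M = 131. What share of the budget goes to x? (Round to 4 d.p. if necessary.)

With perfect complements, no substitution: consume in ratio x:y = 1:3.
Budget: P_x·x + P_y·3·x = M, so (P_x + 3·P_y)·x = M.
Demand: x*(P_x,P_y,M) = M/(P_x + 3·P_y), y* = 3·M/(P_x + 3·P_y).
Here 5 + 3·12 = 41, giving x* = 3.1951 and y* = 9.5854.
Expenditure on x: 5·3.1951 = 15.9756; share = 0.122.

share on x = 0.122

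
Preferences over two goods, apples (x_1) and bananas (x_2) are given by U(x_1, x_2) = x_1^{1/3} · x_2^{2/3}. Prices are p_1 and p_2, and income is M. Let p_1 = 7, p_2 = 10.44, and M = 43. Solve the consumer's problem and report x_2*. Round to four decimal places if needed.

x_2* = 2.7458

Demand: x_1*(p_1,p_2,M) = 1/3·M/p_1 and x_2* = 2/3·M/p_2.
At p_1=7, p_2=10.44, M=43: x_2* = 2/3·43/10.44 = 2.7458.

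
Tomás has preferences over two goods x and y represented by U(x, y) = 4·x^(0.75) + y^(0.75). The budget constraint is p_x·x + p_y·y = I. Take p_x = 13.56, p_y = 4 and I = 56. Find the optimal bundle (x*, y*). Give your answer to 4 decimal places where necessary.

x* = 3.5843, y* = 1.8491

MU_x ∝ 4·x^(-0.25), MU_y ∝ y^(-0.25), so MRS = 4·(y/x)^(0.25) = p_x/p_y.
Hence y/x = ((1/4)·p_x/p_y)^(1/(0.25)), i.e. raised to the 4 power.
Substitute y = (y/x)·x into the budget: x* = I/(p_x + p_y·(y/x)).
Numerically y/x = 0.515892, so x* = 56/(13.56 + 4·0.515892) = 3.5843 and y* = 0.515892·3.5843 = 1.8491.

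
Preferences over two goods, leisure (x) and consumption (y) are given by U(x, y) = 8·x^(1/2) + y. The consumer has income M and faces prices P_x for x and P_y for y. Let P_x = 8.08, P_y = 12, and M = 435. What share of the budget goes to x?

Utility is quasi-linear in y; the FOC for x is 4/√x = P_x/P_y.
Thus x* = (4·P_y/P_x)² — independent of M — with the rest of income spent on y.
Plugging in: x* = (4·12/8.08)² = 35.2907, y* = 12.4876.
Expenditure on x: 8.08·35.2907 = 285.1485; share = 0.6555.

share on x = 0.6555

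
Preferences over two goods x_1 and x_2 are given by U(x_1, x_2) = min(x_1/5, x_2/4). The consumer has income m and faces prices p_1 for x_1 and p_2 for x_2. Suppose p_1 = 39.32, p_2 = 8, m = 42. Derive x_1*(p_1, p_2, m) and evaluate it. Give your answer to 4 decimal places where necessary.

x_1* = 0.9186

Leontief preferences: the optimum is at the kink where x_1/5 = x_2/4, i.e. x_2 = (4/5)·x_1.
Budget: p_1·x_1 + p_2·(4/5)·x_1 = m, so (5·p_1 + 4·p_2)·x_1 = 5·m.
Demand: x_1*(p_1,p_2,m) = 5·m/(5·p_1 + 4·p_2), x_2* = 4·m/(5·p_1 + 4·p_2).
Here 5·39.32 + 4·8 = 228.6, giving x_1* = 0.9186.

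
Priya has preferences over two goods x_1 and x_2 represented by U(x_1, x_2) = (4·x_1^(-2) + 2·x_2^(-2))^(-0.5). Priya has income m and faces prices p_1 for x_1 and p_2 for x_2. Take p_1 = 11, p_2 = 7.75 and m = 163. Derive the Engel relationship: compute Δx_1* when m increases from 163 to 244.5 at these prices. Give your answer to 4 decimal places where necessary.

Δx_1* = 4.5498

From the CES first-order condition, 2·(x_2/x_1)^(3) = p_1/p_2.
Solve for the ratio: x_2/x_1 = [(1/2)·p_1/p_2]^(1/3).
With the ratio pinned down, the budget gives x_1* = m/(p_1 + p_2·(x_2/x_1)) and x_2* = (x_2/x_1)·x_1*.
Numerically x_2/x_1 = 0.891977, so x_1* = 163/(11 + 7.75·0.891977) = 9.0996.
At m' = 244.5: x_1* = 13.6494. Change: 13.6494 − 9.0996 = 4.5498.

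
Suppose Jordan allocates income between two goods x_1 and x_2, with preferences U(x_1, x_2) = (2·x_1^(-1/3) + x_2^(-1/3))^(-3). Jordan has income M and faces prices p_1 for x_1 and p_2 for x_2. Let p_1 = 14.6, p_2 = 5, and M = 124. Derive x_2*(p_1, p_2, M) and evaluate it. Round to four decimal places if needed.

With the ratio pinned down, the budget gives x_1* = M/(p_1 + p_2·(x_2/x_1)) and x_2* = (x_2/x_1)·x_1*.
Numerically x_2/x_1 = 1.328204, so x_1* = 124/(14.6 + 5·1.328204) = 5.8378 and x_2* = 1.328204·5.8378 = 7.7537.

x_2* = 7.7537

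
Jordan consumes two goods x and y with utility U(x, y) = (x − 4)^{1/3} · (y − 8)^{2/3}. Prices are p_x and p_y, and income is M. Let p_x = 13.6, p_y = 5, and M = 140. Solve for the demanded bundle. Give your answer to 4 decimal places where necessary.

x* = 5.1176, y* = 14.08

This is Cobb-Douglas in (x−4, y−8): tangency gives 1/3·p_y·(y−8) = 2/3·p_x·(x−4).
Substituting into the budget: x* = 4 + 1/3·(M − 4·p_x − 8·p_y)/p_x, and y* = 8 + 2/3·(…)/p_y.
Discretionary income = 140 − 4·13.6 − 8·5 = 45.6; x* = 4 + 1/3·45.6/13.6 = 5.1176; y* = 8 + 2/3·45.6/5 = 14.08.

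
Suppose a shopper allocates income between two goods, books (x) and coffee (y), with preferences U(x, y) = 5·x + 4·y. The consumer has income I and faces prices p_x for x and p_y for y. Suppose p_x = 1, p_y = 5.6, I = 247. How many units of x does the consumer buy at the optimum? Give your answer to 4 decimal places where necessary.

Linear utility — the consumer picks whichever good has higher MU/price: 5/1 = 5 vs 4/5.6 = 0.7143.
x gives more utility per dollar, so spend all income on x: x* = I/p_x, y* = 0.
Numerically: x* = 247, y* = 0.

x* = 247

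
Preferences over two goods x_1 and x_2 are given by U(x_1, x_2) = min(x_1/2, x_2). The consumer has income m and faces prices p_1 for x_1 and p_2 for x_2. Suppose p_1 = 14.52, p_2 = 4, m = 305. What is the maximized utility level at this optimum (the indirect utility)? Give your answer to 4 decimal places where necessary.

Leontief preferences: the optimum is at the kink where x_1/2 = x_2/1, i.e. x_2 = (1/2)·x_1.
Budget: p_1·x_1 + p_2·(1/2)·x_1 = m, so (2·p_1 + p_2)·x_1 = 2·m.
Demand: x_1*(p_1,p_2,m) = 2·m/(2·p_1 + p_2), x_2* = m/(2·p_1 + p_2).
Here 2·14.52 + 4 = 33.04, giving x_1* = 18.4625 and x_2* = 9.2312.
Utility at the optimum: U(18.4625, 9.2312) = 9.2312.

V = 9.2312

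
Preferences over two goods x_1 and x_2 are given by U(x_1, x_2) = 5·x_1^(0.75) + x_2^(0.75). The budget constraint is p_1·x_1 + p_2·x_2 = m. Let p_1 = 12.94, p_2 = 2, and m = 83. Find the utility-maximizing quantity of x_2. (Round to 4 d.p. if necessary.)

Substitute x_2 = (x_2/x_1)·x_1 into the budget: x_1* = m/(p_1 + p_2·(x_2/x_1)).
Numerically x_2/x_1 = 2.803736, so x_1* = 83/(12.94 + 2·2.803736) = 4.475 and x_2* = 2.803736·4.475 = 12.5467.

x_2* = 12.5467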